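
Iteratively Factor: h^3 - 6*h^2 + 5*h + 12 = (h - 4)*(h^2 - 2*h - 3) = (h - 4)*(h + 1)*(h - 3)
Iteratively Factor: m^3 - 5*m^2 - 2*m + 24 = (m - 3)*(m^2 - 2*m - 8) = (m - 3)*(m + 2)*(m - 4)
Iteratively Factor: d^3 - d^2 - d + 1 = (d - 1)*(d^2 - 1) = (d - 1)^2*(d + 1)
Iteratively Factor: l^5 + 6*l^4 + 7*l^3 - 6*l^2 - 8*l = (l + 2)*(l^4 + 4*l^3 - l^2 - 4*l) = (l + 2)*(l + 4)*(l^3 - l) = l*(l + 2)*(l + 4)*(l^2 - 1) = l*(l + 1)*(l + 2)*(l + 4)*(l - 1)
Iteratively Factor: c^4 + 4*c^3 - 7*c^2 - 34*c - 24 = (c - 3)*(c^3 + 7*c^2 + 14*c + 8) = (c - 3)*(c + 2)*(c^2 + 5*c + 4) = (c - 3)*(c + 1)*(c + 2)*(c + 4)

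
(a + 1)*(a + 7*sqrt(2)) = a^2 + a + 7*sqrt(2)*a + 7*sqrt(2)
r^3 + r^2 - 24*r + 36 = (r - 3)*(r - 2)*(r + 6)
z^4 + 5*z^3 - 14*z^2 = z^2*(z - 2)*(z + 7)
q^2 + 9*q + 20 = (q + 4)*(q + 5)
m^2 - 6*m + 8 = (m - 4)*(m - 2)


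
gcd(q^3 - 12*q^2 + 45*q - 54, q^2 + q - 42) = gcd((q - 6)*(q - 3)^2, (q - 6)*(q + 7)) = q - 6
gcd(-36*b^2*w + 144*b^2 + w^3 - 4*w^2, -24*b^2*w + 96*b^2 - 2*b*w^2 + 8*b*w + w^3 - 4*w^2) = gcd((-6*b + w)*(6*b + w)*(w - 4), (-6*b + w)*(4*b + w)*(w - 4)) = -6*b*w + 24*b + w^2 - 4*w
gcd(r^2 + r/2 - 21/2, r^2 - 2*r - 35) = 1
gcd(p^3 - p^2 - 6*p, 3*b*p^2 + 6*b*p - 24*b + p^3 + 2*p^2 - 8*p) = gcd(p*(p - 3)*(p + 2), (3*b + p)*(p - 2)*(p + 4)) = 1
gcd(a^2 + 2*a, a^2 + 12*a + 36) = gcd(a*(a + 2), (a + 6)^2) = 1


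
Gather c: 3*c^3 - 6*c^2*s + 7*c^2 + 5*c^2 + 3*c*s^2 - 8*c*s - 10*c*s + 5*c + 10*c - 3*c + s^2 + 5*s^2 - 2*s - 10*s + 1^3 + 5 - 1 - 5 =3*c^3 + c^2*(12 - 6*s) + c*(3*s^2 - 18*s + 12) + 6*s^2 - 12*s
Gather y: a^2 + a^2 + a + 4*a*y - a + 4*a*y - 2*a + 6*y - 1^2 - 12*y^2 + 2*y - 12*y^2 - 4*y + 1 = 2*a^2 - 2*a - 24*y^2 + y*(8*a + 4)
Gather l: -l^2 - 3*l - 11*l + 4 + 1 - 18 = -l^2 - 14*l - 13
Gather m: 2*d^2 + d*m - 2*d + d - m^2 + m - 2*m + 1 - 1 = 2*d^2 - d - m^2 + m*(d - 1)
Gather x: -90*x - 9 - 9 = -90*x - 18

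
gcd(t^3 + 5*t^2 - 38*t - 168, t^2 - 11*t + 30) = t - 6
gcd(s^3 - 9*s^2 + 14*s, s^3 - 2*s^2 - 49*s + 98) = s^2 - 9*s + 14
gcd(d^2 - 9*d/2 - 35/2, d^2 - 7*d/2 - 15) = d + 5/2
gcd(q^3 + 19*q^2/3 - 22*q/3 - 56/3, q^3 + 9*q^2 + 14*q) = q + 7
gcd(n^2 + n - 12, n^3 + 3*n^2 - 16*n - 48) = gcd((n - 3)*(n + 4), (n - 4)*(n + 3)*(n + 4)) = n + 4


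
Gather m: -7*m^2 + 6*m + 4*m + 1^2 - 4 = -7*m^2 + 10*m - 3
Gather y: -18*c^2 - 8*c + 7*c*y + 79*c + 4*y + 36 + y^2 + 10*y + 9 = -18*c^2 + 71*c + y^2 + y*(7*c + 14) + 45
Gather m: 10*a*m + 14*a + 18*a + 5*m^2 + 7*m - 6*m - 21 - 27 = 32*a + 5*m^2 + m*(10*a + 1) - 48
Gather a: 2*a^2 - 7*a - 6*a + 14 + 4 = 2*a^2 - 13*a + 18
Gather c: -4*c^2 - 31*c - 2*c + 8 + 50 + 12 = -4*c^2 - 33*c + 70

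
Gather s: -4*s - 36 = -4*s - 36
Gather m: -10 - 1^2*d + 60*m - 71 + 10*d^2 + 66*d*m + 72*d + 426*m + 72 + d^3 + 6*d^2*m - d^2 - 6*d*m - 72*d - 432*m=d^3 + 9*d^2 - d + m*(6*d^2 + 60*d + 54) - 9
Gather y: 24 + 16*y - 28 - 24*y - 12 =-8*y - 16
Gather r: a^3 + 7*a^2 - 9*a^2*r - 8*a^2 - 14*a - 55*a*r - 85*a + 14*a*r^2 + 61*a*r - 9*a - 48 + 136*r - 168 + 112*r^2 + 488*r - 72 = a^3 - a^2 - 108*a + r^2*(14*a + 112) + r*(-9*a^2 + 6*a + 624) - 288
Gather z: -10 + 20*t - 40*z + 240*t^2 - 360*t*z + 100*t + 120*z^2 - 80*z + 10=240*t^2 + 120*t + 120*z^2 + z*(-360*t - 120)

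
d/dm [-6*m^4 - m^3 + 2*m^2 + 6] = m*(-24*m^2 - 3*m + 4)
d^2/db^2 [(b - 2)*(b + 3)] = 2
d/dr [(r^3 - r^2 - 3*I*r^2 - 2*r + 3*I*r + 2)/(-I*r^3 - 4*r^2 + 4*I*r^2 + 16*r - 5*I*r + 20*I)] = (r^4*(1 - 3*I) + r^3*(-26 + 14*I) + r^2*(27 - 43*I) + r*(-136 + 56*I) + 92 + 30*I)/(r^6 + r^5*(-8 - 8*I) + r^4*(10 + 64*I) + r^3*(48 - 168*I) + r^2*(-71 + 320*I) + r*(-200 - 640*I) + 400)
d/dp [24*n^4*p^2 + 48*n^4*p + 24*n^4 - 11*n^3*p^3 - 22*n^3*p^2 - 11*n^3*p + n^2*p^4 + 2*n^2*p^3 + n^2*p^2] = n^2*(48*n^2*p + 48*n^2 - 33*n*p^2 - 44*n*p - 11*n + 4*p^3 + 6*p^2 + 2*p)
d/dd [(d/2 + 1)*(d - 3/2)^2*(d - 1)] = 2*d^3 - 3*d^2 - 11*d/4 + 33/8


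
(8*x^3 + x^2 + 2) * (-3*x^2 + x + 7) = -24*x^5 + 5*x^4 + 57*x^3 + x^2 + 2*x + 14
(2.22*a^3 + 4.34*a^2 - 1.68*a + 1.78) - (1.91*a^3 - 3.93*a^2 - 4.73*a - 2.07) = 0.31*a^3 + 8.27*a^2 + 3.05*a + 3.85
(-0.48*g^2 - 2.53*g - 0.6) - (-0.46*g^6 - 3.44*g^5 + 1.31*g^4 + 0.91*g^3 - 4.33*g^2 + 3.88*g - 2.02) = 0.46*g^6 + 3.44*g^5 - 1.31*g^4 - 0.91*g^3 + 3.85*g^2 - 6.41*g + 1.42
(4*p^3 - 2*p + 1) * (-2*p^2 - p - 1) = -8*p^5 - 4*p^4 + p - 1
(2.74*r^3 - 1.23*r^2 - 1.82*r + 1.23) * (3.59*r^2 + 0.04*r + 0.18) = 9.8366*r^5 - 4.3061*r^4 - 6.0898*r^3 + 4.1215*r^2 - 0.2784*r + 0.2214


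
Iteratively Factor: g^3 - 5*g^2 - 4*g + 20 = (g - 5)*(g^2 - 4) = (g - 5)*(g - 2)*(g + 2)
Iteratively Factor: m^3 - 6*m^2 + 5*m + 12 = (m + 1)*(m^2 - 7*m + 12) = (m - 4)*(m + 1)*(m - 3)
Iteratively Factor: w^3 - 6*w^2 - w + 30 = (w - 5)*(w^2 - w - 6) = (w - 5)*(w + 2)*(w - 3)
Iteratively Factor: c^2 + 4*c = (c)*(c + 4)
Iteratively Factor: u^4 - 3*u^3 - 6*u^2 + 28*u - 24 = (u - 2)*(u^3 - u^2 - 8*u + 12) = (u - 2)^2*(u^2 + u - 6) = (u - 2)^2*(u + 3)*(u - 2)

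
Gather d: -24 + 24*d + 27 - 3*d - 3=21*d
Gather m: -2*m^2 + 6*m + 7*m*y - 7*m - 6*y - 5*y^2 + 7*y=-2*m^2 + m*(7*y - 1) - 5*y^2 + y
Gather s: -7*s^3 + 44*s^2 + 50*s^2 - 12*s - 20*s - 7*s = -7*s^3 + 94*s^2 - 39*s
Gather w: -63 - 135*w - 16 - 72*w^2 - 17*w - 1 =-72*w^2 - 152*w - 80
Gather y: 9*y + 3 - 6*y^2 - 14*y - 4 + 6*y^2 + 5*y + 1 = 0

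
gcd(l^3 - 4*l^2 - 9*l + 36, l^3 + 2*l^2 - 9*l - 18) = l^2 - 9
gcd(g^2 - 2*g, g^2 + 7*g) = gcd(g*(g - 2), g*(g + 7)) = g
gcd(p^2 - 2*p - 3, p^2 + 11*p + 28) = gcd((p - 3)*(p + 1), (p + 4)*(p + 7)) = 1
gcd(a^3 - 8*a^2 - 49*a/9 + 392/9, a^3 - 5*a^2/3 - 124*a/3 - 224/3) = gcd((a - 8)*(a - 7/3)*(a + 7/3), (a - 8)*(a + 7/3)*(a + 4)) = a^2 - 17*a/3 - 56/3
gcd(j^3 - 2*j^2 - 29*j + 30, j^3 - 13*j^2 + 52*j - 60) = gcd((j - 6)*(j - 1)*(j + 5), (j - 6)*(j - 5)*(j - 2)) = j - 6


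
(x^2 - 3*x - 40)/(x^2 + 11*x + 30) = (x - 8)/(x + 6)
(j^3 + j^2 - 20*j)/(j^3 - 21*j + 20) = j/(j - 1)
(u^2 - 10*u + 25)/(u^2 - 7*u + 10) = (u - 5)/(u - 2)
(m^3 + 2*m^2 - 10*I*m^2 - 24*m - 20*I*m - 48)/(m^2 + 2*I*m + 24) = (m^2 + m*(2 - 6*I) - 12*I)/(m + 6*I)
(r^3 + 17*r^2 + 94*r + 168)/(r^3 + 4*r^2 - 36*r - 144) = (r + 7)/(r - 6)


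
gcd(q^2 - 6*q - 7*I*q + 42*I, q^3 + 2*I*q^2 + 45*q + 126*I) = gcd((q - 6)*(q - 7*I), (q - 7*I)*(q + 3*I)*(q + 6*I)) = q - 7*I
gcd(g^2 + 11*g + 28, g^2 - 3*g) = 1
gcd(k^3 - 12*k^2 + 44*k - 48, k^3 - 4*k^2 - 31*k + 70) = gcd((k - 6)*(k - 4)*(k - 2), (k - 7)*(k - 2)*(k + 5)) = k - 2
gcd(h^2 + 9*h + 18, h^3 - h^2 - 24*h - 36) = h + 3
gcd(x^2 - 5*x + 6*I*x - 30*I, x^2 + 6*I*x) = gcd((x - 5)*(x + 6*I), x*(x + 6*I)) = x + 6*I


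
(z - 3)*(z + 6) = z^2 + 3*z - 18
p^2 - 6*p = p*(p - 6)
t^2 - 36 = (t - 6)*(t + 6)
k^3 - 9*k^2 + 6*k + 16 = (k - 8)*(k - 2)*(k + 1)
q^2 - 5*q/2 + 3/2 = (q - 3/2)*(q - 1)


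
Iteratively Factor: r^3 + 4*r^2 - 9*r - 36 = (r + 3)*(r^2 + r - 12) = (r - 3)*(r + 3)*(r + 4)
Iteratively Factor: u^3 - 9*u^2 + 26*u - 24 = (u - 4)*(u^2 - 5*u + 6) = (u - 4)*(u - 3)*(u - 2)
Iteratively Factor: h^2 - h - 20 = (h - 5)*(h + 4)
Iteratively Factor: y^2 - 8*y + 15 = (y - 3)*(y - 5)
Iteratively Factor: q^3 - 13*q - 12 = (q - 4)*(q^2 + 4*q + 3) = (q - 4)*(q + 3)*(q + 1)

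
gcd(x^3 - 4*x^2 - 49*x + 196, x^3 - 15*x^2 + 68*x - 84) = x - 7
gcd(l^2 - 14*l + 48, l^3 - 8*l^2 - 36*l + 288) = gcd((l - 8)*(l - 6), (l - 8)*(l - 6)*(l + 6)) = l^2 - 14*l + 48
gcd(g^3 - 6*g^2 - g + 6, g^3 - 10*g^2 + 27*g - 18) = g^2 - 7*g + 6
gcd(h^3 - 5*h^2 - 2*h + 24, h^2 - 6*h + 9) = h - 3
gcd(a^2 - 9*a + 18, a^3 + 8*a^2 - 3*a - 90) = a - 3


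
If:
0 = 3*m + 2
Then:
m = -2/3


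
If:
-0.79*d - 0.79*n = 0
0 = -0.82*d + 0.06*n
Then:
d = 0.00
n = 0.00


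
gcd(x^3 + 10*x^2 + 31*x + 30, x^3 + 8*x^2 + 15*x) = x^2 + 8*x + 15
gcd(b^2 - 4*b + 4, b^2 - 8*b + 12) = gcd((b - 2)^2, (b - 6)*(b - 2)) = b - 2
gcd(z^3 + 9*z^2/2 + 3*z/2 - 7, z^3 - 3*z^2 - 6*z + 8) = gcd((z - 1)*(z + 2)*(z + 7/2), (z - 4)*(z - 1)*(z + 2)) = z^2 + z - 2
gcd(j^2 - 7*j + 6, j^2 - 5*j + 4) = j - 1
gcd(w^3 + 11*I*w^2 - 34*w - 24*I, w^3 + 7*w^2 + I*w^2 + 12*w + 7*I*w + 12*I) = w + I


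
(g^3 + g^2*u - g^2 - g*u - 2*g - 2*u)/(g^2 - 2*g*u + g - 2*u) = (-g^2 - g*u + 2*g + 2*u)/(-g + 2*u)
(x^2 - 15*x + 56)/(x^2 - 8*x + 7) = (x - 8)/(x - 1)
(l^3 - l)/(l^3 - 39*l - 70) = (l^3 - l)/(l^3 - 39*l - 70)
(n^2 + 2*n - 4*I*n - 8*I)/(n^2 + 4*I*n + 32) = (n + 2)/(n + 8*I)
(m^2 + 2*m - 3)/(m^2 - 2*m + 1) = (m + 3)/(m - 1)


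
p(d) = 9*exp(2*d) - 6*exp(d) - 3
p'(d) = 18*exp(2*d) - 6*exp(d)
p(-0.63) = -3.64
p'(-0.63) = 1.91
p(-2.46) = -3.45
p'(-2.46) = -0.38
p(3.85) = 19590.17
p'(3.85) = 39468.31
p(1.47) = 141.15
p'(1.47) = 314.39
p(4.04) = 28719.14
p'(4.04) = 57785.24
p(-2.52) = -3.42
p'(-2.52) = -0.37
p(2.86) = 2636.38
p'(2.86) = 5383.52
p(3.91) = 22106.75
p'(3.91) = 44518.90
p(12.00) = 238401122636.84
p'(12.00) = 476803221808.43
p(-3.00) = -3.28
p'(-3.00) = -0.25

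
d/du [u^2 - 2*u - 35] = 2*u - 2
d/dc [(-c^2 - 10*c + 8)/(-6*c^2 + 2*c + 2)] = (-31*c^2 + 46*c - 18)/(2*(9*c^4 - 6*c^3 - 5*c^2 + 2*c + 1))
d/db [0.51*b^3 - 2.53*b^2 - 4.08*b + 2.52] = 1.53*b^2 - 5.06*b - 4.08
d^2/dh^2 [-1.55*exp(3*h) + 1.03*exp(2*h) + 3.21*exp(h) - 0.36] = (-13.95*exp(2*h) + 4.12*exp(h) + 3.21)*exp(h)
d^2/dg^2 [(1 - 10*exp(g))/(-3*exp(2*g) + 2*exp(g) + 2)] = (90*exp(4*g) + 24*exp(3*g) + 378*exp(2*g) - 68*exp(g) + 44)*exp(g)/(27*exp(6*g) - 54*exp(5*g) - 18*exp(4*g) + 64*exp(3*g) + 12*exp(2*g) - 24*exp(g) - 8)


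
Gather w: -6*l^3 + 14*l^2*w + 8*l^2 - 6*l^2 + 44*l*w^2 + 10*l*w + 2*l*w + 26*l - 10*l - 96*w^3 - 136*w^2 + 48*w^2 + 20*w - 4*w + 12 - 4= -6*l^3 + 2*l^2 + 16*l - 96*w^3 + w^2*(44*l - 88) + w*(14*l^2 + 12*l + 16) + 8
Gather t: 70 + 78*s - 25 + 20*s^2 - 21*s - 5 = 20*s^2 + 57*s + 40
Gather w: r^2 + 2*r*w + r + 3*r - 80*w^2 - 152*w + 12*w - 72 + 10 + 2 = r^2 + 4*r - 80*w^2 + w*(2*r - 140) - 60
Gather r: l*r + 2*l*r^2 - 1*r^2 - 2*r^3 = l*r - 2*r^3 + r^2*(2*l - 1)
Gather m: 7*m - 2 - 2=7*m - 4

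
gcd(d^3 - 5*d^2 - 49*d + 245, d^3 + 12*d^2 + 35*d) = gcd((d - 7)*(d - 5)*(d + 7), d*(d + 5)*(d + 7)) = d + 7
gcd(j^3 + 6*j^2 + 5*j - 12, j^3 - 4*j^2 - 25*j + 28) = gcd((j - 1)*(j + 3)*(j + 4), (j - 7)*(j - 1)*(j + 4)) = j^2 + 3*j - 4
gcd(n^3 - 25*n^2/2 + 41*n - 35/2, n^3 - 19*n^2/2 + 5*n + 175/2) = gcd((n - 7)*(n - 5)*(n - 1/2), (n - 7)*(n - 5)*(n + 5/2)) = n^2 - 12*n + 35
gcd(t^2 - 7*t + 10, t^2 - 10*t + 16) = t - 2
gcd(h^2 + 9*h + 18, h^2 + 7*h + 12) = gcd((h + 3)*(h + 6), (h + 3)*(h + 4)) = h + 3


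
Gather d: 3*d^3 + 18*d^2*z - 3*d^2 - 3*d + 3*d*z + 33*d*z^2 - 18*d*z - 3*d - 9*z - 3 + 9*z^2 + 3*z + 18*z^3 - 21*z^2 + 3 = 3*d^3 + d^2*(18*z - 3) + d*(33*z^2 - 15*z - 6) + 18*z^3 - 12*z^2 - 6*z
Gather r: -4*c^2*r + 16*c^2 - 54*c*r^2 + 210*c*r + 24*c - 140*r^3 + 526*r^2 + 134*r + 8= 16*c^2 + 24*c - 140*r^3 + r^2*(526 - 54*c) + r*(-4*c^2 + 210*c + 134) + 8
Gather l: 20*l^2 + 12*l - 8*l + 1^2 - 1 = 20*l^2 + 4*l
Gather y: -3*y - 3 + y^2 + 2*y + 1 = y^2 - y - 2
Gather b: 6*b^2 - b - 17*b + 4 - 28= 6*b^2 - 18*b - 24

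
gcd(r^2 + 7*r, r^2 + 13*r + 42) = r + 7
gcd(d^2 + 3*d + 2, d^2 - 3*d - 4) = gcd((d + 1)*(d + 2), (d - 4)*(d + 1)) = d + 1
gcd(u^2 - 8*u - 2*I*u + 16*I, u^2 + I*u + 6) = u - 2*I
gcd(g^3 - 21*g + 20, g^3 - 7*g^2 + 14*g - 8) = g^2 - 5*g + 4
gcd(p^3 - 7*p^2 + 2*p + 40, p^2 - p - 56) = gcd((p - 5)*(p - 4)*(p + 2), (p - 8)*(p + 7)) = 1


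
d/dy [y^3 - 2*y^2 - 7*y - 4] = 3*y^2 - 4*y - 7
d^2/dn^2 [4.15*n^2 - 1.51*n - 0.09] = 8.30000000000000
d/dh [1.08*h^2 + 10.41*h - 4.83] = 2.16*h + 10.41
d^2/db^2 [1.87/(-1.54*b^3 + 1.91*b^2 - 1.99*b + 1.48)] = ((17.2788*b - 7.1434)*(1.54*b^3 - 1.91*b^2 + 1.99*b - 1.48) - 1.87*(4.62*b^2 - 3.82*b + 1.99)*(9.24*b^2 - 7.64*b + 3.98))/(1.54*b^3 - 1.91*b^2 + 1.99*b - 1.48)^3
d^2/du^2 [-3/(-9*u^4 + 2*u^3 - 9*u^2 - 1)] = 18*(12*u^2*(6*u^2 - u + 3)^2 + (-18*u^2 + 2*u - 3)*(9*u^4 - 2*u^3 + 9*u^2 + 1))/(9*u^4 - 2*u^3 + 9*u^2 + 1)^3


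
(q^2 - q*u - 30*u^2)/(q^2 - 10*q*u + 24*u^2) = (q + 5*u)/(q - 4*u)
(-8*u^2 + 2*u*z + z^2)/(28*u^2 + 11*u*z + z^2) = (-2*u + z)/(7*u + z)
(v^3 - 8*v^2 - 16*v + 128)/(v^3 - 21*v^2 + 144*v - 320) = (v^2 - 16)/(v^2 - 13*v + 40)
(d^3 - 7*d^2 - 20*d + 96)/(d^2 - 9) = (d^2 - 4*d - 32)/(d + 3)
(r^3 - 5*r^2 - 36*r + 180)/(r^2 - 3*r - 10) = (r^2 - 36)/(r + 2)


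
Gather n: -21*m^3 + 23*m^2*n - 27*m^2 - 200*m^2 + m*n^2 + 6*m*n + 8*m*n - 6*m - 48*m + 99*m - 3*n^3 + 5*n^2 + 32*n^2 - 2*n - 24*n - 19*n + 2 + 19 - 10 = -21*m^3 - 227*m^2 + 45*m - 3*n^3 + n^2*(m + 37) + n*(23*m^2 + 14*m - 45) + 11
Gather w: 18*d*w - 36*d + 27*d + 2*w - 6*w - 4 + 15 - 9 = -9*d + w*(18*d - 4) + 2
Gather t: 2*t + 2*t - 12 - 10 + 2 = 4*t - 20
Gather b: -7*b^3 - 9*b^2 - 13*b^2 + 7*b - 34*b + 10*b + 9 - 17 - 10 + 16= -7*b^3 - 22*b^2 - 17*b - 2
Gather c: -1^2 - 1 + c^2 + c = c^2 + c - 2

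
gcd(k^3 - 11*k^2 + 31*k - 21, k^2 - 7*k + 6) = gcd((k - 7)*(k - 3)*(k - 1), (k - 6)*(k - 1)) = k - 1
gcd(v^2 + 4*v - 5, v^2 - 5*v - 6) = 1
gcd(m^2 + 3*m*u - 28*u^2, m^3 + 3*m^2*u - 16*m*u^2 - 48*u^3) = -m + 4*u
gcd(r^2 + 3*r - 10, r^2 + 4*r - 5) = r + 5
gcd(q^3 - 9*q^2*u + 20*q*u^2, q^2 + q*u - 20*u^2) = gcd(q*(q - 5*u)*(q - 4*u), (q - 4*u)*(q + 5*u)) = q - 4*u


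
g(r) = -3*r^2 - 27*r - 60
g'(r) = -6*r - 27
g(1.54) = -108.69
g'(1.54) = -36.24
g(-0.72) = -42.12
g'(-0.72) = -22.68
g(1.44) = -105.10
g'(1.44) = -35.64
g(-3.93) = -0.22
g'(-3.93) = -3.42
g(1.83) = -119.46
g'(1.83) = -37.98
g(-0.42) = -49.19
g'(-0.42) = -24.48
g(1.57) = -109.78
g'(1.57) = -36.42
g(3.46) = -189.33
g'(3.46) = -47.76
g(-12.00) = -168.00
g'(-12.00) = 45.00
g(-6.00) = -6.00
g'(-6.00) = 9.00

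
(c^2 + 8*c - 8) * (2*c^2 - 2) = 2*c^4 + 16*c^3 - 18*c^2 - 16*c + 16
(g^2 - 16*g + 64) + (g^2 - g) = 2*g^2 - 17*g + 64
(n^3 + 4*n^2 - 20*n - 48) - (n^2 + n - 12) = n^3 + 3*n^2 - 21*n - 36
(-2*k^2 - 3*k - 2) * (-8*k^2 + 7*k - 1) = 16*k^4 + 10*k^3 - 3*k^2 - 11*k + 2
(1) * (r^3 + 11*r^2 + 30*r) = r^3 + 11*r^2 + 30*r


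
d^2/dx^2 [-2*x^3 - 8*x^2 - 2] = -12*x - 16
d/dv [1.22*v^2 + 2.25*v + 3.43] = 2.44*v + 2.25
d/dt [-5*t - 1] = -5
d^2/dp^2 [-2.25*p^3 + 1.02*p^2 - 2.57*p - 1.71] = 2.04 - 13.5*p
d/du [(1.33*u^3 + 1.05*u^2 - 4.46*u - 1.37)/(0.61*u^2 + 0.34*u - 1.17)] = (0.8113*u^4 + 0.9044*u^3 - 1.5907*u^2 - 0.7856*u + 5.684)/(0.3721*u^4 + 0.4148*u^3 - 1.3118*u^2 - 0.7956*u + 1.3689)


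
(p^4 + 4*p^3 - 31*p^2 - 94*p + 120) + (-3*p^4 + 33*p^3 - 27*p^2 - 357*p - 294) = -2*p^4 + 37*p^3 - 58*p^2 - 451*p - 174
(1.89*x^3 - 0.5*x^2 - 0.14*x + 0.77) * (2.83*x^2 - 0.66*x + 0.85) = 5.3487*x^5 - 2.6624*x^4 + 1.5403*x^3 + 1.8465*x^2 - 0.6272*x + 0.6545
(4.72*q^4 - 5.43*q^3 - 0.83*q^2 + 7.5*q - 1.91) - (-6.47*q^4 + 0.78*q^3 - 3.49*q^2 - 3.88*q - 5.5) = 11.19*q^4 - 6.21*q^3 + 2.66*q^2 + 11.38*q + 3.59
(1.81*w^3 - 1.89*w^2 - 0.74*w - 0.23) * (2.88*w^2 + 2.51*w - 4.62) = 5.2128*w^5 - 0.900099999999999*w^4 - 15.2373*w^3 + 6.212*w^2 + 2.8415*w + 1.0626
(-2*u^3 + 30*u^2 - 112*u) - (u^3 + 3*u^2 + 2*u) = -3*u^3 + 27*u^2 - 114*u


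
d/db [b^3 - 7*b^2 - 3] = b*(3*b - 14)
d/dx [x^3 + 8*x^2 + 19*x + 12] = 3*x^2 + 16*x + 19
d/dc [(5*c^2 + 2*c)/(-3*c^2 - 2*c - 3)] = 2*(-2*c^2 - 15*c - 3)/(9*c^4 + 12*c^3 + 22*c^2 + 12*c + 9)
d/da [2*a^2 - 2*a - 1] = 4*a - 2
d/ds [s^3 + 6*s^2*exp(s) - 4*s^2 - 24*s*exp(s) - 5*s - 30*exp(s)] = 6*s^2*exp(s) + 3*s^2 - 12*s*exp(s) - 8*s - 54*exp(s) - 5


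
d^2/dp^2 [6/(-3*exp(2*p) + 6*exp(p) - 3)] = (-8*exp(p) - 4)*exp(p)/(exp(4*p) - 4*exp(3*p) + 6*exp(2*p) - 4*exp(p) + 1)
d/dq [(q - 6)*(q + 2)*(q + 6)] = 3*q^2 + 4*q - 36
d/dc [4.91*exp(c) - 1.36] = 4.91*exp(c)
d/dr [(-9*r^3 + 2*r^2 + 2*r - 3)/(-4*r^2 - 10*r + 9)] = 3*(12*r^4 + 60*r^3 - 85*r^2 + 4*r - 4)/(16*r^4 + 80*r^3 + 28*r^2 - 180*r + 81)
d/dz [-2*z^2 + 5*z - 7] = 5 - 4*z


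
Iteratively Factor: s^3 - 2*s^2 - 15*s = (s - 5)*(s^2 + 3*s) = (s - 5)*(s + 3)*(s)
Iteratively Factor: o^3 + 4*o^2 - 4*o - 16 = (o + 4)*(o^2 - 4) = (o + 2)*(o + 4)*(o - 2)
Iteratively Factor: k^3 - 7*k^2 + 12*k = (k)*(k^2 - 7*k + 12) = k*(k - 3)*(k - 4)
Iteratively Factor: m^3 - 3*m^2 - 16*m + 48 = (m - 3)*(m^2 - 16) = (m - 4)*(m - 3)*(m + 4)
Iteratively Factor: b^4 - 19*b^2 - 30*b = (b + 3)*(b^3 - 3*b^2 - 10*b) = b*(b + 3)*(b^2 - 3*b - 10) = b*(b - 5)*(b + 3)*(b + 2)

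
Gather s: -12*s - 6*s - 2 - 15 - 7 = -18*s - 24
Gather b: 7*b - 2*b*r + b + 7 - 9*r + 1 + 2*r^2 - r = b*(8 - 2*r) + 2*r^2 - 10*r + 8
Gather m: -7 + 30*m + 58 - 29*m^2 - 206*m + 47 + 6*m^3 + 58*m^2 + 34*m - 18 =6*m^3 + 29*m^2 - 142*m + 80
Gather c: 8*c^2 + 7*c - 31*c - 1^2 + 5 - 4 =8*c^2 - 24*c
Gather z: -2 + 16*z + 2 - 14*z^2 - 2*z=-14*z^2 + 14*z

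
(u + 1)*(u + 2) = u^2 + 3*u + 2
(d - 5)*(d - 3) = d^2 - 8*d + 15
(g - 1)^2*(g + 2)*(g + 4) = g^4 + 4*g^3 - 3*g^2 - 10*g + 8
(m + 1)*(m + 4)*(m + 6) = m^3 + 11*m^2 + 34*m + 24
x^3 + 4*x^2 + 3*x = x*(x + 1)*(x + 3)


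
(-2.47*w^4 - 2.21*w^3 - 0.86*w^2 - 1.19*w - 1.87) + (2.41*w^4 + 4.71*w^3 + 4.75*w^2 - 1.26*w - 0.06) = -0.0600000000000001*w^4 + 2.5*w^3 + 3.89*w^2 - 2.45*w - 1.93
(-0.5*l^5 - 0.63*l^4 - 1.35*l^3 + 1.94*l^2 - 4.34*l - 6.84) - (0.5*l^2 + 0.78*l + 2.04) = -0.5*l^5 - 0.63*l^4 - 1.35*l^3 + 1.44*l^2 - 5.12*l - 8.88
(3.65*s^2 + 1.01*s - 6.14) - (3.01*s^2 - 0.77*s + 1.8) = 0.64*s^2 + 1.78*s - 7.94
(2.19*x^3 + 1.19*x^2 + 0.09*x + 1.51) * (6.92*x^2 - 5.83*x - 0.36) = 15.1548*x^5 - 4.5329*x^4 - 7.1033*x^3 + 9.4961*x^2 - 8.8357*x - 0.5436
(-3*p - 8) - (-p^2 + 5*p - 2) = p^2 - 8*p - 6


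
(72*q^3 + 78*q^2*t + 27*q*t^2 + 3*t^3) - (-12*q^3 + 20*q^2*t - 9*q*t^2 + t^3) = 84*q^3 + 58*q^2*t + 36*q*t^2 + 2*t^3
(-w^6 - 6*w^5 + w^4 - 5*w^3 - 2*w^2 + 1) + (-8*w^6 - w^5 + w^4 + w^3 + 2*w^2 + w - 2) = -9*w^6 - 7*w^5 + 2*w^4 - 4*w^3 + w - 1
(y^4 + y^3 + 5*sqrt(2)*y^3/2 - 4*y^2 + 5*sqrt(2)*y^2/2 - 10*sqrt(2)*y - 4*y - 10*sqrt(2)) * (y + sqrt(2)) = y^5 + y^4 + 7*sqrt(2)*y^4/2 + y^3 + 7*sqrt(2)*y^3/2 - 14*sqrt(2)*y^2 + y^2 - 20*y - 14*sqrt(2)*y - 20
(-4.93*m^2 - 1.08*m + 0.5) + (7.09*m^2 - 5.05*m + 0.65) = 2.16*m^2 - 6.13*m + 1.15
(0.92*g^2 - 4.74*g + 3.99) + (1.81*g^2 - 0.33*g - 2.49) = 2.73*g^2 - 5.07*g + 1.5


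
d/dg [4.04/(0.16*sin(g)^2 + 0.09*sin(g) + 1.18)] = -(1.2928*sin(g) + 0.3636)*cos(g)/(0.16*sin(g)^2 + 0.09*sin(g) + 1.18)^2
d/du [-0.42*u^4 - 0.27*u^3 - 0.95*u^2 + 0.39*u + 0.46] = -1.68*u^3 - 0.81*u^2 - 1.9*u + 0.39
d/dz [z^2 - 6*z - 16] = 2*z - 6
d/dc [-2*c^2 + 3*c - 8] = 3 - 4*c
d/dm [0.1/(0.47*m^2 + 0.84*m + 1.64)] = (-0.094*m - 0.084)/(0.47*m^2 + 0.84*m + 1.64)^2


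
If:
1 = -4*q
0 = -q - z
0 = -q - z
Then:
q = -1/4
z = 1/4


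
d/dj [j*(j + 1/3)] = 2*j + 1/3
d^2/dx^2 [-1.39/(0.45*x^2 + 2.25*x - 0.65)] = (0.56295*x^2 + 2.81475*x - 1.39*(0.9*x + 2.25)*(1.8*x + 4.5) - 0.81315)/(0.45*x^2 + 2.25*x - 0.65)^3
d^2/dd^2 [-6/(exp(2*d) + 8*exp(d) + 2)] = 24*((exp(d) + 2)*(exp(2*d) + 8*exp(d) + 2) - 2*(exp(d) + 4)^2*exp(d))*exp(d)/(exp(2*d) + 8*exp(d) + 2)^3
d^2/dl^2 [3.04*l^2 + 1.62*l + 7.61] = 6.08000000000000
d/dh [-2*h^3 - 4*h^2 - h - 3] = -6*h^2 - 8*h - 1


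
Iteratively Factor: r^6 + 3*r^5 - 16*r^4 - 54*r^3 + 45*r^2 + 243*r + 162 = (r + 3)*(r^5 - 16*r^3 - 6*r^2 + 63*r + 54) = (r - 3)*(r + 3)*(r^4 + 3*r^3 - 7*r^2 - 27*r - 18) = (r - 3)^2*(r + 3)*(r^3 + 6*r^2 + 11*r + 6) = (r - 3)^2*(r + 3)^2*(r^2 + 3*r + 2) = (r - 3)^2*(r + 2)*(r + 3)^2*(r + 1)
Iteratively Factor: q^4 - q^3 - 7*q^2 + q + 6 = (q + 2)*(q^3 - 3*q^2 - q + 3) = (q - 3)*(q + 2)*(q^2 - 1) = (q - 3)*(q + 1)*(q + 2)*(q - 1)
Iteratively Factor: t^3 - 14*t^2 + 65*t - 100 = (t - 4)*(t^2 - 10*t + 25) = (t - 5)*(t - 4)*(t - 5)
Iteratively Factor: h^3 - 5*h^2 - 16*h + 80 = (h + 4)*(h^2 - 9*h + 20) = (h - 4)*(h + 4)*(h - 5)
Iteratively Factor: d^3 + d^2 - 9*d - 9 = (d + 3)*(d^2 - 2*d - 3) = (d + 1)*(d + 3)*(d - 3)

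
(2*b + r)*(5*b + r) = 10*b^2 + 7*b*r + r^2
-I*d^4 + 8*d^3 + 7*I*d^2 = d^2*(d + 7*I)*(-I*d + 1)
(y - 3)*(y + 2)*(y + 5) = y^3 + 4*y^2 - 11*y - 30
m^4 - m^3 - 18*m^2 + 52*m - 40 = (m - 2)^3*(m + 5)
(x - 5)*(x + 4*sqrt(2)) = x^2 - 5*x + 4*sqrt(2)*x - 20*sqrt(2)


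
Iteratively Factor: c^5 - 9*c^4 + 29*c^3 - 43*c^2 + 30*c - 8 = (c - 4)*(c^4 - 5*c^3 + 9*c^2 - 7*c + 2) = (c - 4)*(c - 1)*(c^3 - 4*c^2 + 5*c - 2) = (c - 4)*(c - 1)^2*(c^2 - 3*c + 2) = (c - 4)*(c - 1)^3*(c - 2)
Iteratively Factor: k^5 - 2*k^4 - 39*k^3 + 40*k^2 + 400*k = (k + 4)*(k^4 - 6*k^3 - 15*k^2 + 100*k) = (k - 5)*(k + 4)*(k^3 - k^2 - 20*k) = (k - 5)^2*(k + 4)*(k^2 + 4*k) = k*(k - 5)^2*(k + 4)*(k + 4)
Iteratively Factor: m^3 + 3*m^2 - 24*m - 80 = (m + 4)*(m^2 - m - 20) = (m + 4)^2*(m - 5)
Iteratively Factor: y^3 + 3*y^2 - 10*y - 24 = (y + 2)*(y^2 + y - 12) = (y - 3)*(y + 2)*(y + 4)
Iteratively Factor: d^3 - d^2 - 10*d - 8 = (d + 1)*(d^2 - 2*d - 8) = (d + 1)*(d + 2)*(d - 4)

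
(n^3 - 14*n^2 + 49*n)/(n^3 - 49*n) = (n - 7)/(n + 7)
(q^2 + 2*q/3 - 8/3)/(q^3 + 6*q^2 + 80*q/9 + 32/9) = 3*(3*q^2 + 2*q - 8)/(9*q^3 + 54*q^2 + 80*q + 32)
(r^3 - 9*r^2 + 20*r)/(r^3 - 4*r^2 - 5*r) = (r - 4)/(r + 1)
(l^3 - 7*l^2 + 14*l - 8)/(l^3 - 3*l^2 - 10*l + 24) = (l - 1)/(l + 3)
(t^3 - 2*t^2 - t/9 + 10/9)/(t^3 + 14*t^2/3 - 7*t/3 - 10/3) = (t - 5/3)/(t + 5)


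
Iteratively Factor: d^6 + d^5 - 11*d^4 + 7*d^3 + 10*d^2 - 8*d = (d)*(d^5 + d^4 - 11*d^3 + 7*d^2 + 10*d - 8) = d*(d + 1)*(d^4 - 11*d^2 + 18*d - 8) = d*(d - 1)*(d + 1)*(d^3 + d^2 - 10*d + 8) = d*(d - 1)^2*(d + 1)*(d^2 + 2*d - 8) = d*(d - 2)*(d - 1)^2*(d + 1)*(d + 4)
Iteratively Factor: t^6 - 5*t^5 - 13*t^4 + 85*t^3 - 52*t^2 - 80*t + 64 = (t + 1)*(t^5 - 6*t^4 - 7*t^3 + 92*t^2 - 144*t + 64) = (t + 1)*(t + 4)*(t^4 - 10*t^3 + 33*t^2 - 40*t + 16) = (t - 1)*(t + 1)*(t + 4)*(t^3 - 9*t^2 + 24*t - 16) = (t - 1)^2*(t + 1)*(t + 4)*(t^2 - 8*t + 16) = (t - 4)*(t - 1)^2*(t + 1)*(t + 4)*(t - 4)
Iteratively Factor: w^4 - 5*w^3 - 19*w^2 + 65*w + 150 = (w - 5)*(w^3 - 19*w - 30) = (w - 5)*(w + 2)*(w^2 - 2*w - 15) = (w - 5)^2*(w + 2)*(w + 3)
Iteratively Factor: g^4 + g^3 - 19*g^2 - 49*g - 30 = (g - 5)*(g^3 + 6*g^2 + 11*g + 6) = (g - 5)*(g + 3)*(g^2 + 3*g + 2) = (g - 5)*(g + 1)*(g + 3)*(g + 2)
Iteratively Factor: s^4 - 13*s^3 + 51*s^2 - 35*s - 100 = (s - 5)*(s^3 - 8*s^2 + 11*s + 20) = (s - 5)*(s + 1)*(s^2 - 9*s + 20) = (s - 5)^2*(s + 1)*(s - 4)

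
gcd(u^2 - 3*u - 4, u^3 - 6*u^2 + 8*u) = u - 4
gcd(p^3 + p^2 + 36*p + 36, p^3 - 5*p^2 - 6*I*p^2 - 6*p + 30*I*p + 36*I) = p^2 + p*(1 - 6*I) - 6*I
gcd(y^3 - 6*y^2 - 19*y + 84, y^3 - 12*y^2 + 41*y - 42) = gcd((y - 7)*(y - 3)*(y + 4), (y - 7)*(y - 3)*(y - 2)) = y^2 - 10*y + 21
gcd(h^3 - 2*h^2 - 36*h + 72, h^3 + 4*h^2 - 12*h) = h^2 + 4*h - 12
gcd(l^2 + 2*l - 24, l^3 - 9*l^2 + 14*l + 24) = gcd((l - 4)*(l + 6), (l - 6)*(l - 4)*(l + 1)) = l - 4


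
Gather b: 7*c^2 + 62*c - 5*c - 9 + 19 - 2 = 7*c^2 + 57*c + 8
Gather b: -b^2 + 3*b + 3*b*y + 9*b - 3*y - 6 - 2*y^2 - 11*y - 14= -b^2 + b*(3*y + 12) - 2*y^2 - 14*y - 20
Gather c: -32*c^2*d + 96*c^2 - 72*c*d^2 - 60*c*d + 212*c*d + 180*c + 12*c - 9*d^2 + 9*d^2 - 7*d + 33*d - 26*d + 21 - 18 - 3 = c^2*(96 - 32*d) + c*(-72*d^2 + 152*d + 192)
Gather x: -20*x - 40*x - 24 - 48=-60*x - 72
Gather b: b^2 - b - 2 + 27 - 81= b^2 - b - 56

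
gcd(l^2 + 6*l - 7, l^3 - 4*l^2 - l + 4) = l - 1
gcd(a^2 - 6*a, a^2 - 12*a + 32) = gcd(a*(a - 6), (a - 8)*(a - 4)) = 1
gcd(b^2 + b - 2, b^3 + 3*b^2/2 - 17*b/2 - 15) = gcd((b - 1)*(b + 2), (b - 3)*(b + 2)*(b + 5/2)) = b + 2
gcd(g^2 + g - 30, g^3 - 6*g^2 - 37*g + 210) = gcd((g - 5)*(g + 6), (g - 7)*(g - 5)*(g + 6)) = g^2 + g - 30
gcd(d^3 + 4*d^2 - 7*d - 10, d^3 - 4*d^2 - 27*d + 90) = d + 5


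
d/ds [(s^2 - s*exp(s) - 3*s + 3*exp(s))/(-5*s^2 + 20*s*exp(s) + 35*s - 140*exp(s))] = ((s^2 - 4*s*exp(s) - 7*s + 28*exp(s))*(s*exp(s) - 2*s - 2*exp(s) + 3) - (s^2 - s*exp(s) - 3*s + 3*exp(s))*(4*s*exp(s) - 2*s - 24*exp(s) + 7))/(5*(s^2 - 4*s*exp(s) - 7*s + 28*exp(s))^2)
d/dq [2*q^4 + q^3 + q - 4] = 8*q^3 + 3*q^2 + 1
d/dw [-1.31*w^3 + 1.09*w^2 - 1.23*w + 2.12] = -3.93*w^2 + 2.18*w - 1.23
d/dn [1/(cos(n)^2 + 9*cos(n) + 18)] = (2*cos(n) + 9)*sin(n)/(cos(n)^2 + 9*cos(n) + 18)^2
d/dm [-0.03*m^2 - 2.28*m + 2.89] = -0.06*m - 2.28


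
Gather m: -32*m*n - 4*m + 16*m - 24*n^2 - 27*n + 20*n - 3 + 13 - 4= m*(12 - 32*n) - 24*n^2 - 7*n + 6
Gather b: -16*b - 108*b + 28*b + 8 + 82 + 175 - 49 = 216 - 96*b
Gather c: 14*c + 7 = 14*c + 7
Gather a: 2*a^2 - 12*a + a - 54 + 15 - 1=2*a^2 - 11*a - 40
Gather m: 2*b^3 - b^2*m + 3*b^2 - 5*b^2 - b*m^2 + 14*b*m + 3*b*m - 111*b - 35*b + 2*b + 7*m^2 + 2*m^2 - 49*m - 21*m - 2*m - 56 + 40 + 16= 2*b^3 - 2*b^2 - 144*b + m^2*(9 - b) + m*(-b^2 + 17*b - 72)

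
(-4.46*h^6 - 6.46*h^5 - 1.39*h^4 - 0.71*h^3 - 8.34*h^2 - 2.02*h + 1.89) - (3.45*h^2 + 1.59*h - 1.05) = -4.46*h^6 - 6.46*h^5 - 1.39*h^4 - 0.71*h^3 - 11.79*h^2 - 3.61*h + 2.94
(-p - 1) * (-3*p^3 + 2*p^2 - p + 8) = 3*p^4 + p^3 - p^2 - 7*p - 8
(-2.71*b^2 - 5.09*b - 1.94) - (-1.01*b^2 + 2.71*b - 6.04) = -1.7*b^2 - 7.8*b + 4.1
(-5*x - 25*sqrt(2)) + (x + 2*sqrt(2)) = -4*x - 23*sqrt(2)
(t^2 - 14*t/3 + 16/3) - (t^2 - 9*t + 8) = 13*t/3 - 8/3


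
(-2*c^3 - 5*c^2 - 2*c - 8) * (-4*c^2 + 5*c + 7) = 8*c^5 + 10*c^4 - 31*c^3 - 13*c^2 - 54*c - 56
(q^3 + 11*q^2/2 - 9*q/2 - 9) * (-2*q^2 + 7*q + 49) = -2*q^5 - 4*q^4 + 193*q^3/2 + 256*q^2 - 567*q/2 - 441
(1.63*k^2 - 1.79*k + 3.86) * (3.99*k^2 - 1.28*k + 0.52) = 6.5037*k^4 - 9.2285*k^3 + 18.5402*k^2 - 5.8716*k + 2.0072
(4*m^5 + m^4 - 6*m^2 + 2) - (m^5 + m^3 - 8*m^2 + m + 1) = 3*m^5 + m^4 - m^3 + 2*m^2 - m + 1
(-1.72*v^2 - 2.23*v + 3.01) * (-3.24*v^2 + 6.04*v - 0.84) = 5.5728*v^4 - 3.1636*v^3 - 21.7768*v^2 + 20.0536*v - 2.5284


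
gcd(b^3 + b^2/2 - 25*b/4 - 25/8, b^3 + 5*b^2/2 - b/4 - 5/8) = b^2 + 3*b + 5/4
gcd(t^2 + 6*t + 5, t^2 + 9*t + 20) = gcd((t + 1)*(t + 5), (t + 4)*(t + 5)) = t + 5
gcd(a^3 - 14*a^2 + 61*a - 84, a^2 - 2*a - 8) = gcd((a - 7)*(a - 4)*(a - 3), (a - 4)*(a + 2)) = a - 4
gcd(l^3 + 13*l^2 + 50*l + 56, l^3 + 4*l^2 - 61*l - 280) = l + 7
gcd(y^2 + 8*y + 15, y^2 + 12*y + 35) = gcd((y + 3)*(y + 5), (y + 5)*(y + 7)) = y + 5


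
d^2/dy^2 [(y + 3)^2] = 2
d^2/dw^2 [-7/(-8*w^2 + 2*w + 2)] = 7*(16*w^2 - 4*w - (8*w - 1)^2 - 4)/(-4*w^2 + w + 1)^3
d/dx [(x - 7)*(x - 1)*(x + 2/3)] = 3*x^2 - 44*x/3 + 5/3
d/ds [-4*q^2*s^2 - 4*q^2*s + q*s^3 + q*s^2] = q*(-8*q*s - 4*q + 3*s^2 + 2*s)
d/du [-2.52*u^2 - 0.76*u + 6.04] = -5.04*u - 0.76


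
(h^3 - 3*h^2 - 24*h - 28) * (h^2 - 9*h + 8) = h^5 - 12*h^4 + 11*h^3 + 164*h^2 + 60*h - 224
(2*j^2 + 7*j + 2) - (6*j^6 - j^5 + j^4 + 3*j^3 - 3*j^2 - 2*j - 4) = -6*j^6 + j^5 - j^4 - 3*j^3 + 5*j^2 + 9*j + 6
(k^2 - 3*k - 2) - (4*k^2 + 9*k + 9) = -3*k^2 - 12*k - 11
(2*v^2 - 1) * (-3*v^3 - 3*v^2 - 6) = -6*v^5 - 6*v^4 + 3*v^3 - 9*v^2 + 6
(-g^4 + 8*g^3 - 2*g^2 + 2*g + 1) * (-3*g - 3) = 3*g^5 - 21*g^4 - 18*g^3 - 9*g - 3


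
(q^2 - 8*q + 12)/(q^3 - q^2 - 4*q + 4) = (q - 6)/(q^2 + q - 2)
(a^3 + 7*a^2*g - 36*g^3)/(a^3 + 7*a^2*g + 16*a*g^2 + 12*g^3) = (a^2 + 4*a*g - 12*g^2)/(a^2 + 4*a*g + 4*g^2)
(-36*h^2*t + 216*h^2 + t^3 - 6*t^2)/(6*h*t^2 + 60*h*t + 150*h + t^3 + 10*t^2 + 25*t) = (-6*h*t + 36*h + t^2 - 6*t)/(t^2 + 10*t + 25)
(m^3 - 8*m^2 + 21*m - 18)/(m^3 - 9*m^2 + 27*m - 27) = (m - 2)/(m - 3)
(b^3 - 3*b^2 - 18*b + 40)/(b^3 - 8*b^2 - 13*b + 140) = (b - 2)/(b - 7)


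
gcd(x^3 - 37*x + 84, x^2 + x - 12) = x - 3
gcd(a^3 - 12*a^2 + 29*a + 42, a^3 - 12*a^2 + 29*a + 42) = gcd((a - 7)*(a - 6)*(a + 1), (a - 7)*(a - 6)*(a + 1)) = a^3 - 12*a^2 + 29*a + 42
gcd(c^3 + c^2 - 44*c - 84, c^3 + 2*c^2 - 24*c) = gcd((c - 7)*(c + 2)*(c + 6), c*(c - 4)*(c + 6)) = c + 6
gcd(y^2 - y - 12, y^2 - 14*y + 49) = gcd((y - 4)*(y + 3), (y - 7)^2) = 1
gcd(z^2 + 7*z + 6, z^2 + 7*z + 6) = z^2 + 7*z + 6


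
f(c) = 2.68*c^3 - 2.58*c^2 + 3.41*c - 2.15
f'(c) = 8.04*c^2 - 5.16*c + 3.41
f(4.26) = 172.74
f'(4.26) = 127.34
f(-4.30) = -277.60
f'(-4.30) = 174.26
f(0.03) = -2.05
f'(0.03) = 3.26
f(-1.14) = -13.36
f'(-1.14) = 19.74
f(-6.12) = -733.96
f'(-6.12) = 336.12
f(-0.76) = -7.41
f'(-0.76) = 11.98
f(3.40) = 84.95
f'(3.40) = 78.81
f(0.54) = -0.64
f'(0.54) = 2.97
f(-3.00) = -107.96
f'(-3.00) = 91.25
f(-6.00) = -694.37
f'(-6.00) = 323.81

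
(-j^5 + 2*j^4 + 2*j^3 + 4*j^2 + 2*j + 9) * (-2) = 2*j^5 - 4*j^4 - 4*j^3 - 8*j^2 - 4*j - 18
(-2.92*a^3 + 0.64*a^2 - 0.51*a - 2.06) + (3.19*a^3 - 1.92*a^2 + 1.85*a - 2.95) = 0.27*a^3 - 1.28*a^2 + 1.34*a - 5.01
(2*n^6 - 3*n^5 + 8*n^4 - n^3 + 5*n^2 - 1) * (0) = 0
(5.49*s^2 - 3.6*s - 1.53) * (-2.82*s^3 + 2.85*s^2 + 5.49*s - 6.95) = -15.4818*s^5 + 25.7985*s^4 + 24.1947*s^3 - 62.28*s^2 + 16.6203*s + 10.6335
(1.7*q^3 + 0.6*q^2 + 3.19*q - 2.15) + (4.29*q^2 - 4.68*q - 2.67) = 1.7*q^3 + 4.89*q^2 - 1.49*q - 4.82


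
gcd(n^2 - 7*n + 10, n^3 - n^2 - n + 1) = 1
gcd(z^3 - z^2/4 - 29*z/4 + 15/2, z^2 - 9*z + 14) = z - 2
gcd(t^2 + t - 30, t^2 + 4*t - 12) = t + 6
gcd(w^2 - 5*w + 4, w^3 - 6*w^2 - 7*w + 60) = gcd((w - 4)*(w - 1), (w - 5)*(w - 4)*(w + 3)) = w - 4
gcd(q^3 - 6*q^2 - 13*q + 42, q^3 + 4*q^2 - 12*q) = q - 2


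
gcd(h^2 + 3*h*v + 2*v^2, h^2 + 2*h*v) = h + 2*v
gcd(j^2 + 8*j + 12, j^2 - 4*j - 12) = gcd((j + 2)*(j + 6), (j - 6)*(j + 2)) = j + 2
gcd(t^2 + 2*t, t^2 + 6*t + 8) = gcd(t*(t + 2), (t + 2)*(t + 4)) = t + 2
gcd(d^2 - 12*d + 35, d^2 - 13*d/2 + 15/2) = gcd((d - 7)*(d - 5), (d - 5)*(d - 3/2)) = d - 5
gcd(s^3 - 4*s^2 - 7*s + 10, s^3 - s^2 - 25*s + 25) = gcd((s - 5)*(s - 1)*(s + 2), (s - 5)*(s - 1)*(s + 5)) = s^2 - 6*s + 5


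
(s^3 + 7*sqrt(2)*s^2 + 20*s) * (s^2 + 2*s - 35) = s^5 + 2*s^4 + 7*sqrt(2)*s^4 - 15*s^3 + 14*sqrt(2)*s^3 - 245*sqrt(2)*s^2 + 40*s^2 - 700*s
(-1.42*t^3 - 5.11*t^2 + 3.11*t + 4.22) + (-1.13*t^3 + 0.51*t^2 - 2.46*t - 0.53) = -2.55*t^3 - 4.6*t^2 + 0.65*t + 3.69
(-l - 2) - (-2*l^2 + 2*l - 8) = 2*l^2 - 3*l + 6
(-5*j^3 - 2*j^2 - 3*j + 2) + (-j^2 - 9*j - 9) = -5*j^3 - 3*j^2 - 12*j - 7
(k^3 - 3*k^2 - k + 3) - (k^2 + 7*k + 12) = k^3 - 4*k^2 - 8*k - 9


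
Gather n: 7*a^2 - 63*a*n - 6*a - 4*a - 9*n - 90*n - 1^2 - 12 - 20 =7*a^2 - 10*a + n*(-63*a - 99) - 33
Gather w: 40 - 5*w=40 - 5*w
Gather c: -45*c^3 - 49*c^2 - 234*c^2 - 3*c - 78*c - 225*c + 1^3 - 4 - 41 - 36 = -45*c^3 - 283*c^2 - 306*c - 80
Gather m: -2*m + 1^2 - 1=-2*m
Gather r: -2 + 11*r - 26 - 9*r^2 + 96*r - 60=-9*r^2 + 107*r - 88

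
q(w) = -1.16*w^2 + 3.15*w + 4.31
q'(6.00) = -10.77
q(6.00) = -18.55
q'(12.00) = -24.69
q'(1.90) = -1.26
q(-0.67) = 1.68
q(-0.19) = 3.67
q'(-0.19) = 3.59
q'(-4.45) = 13.47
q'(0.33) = 2.38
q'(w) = 3.15 - 2.32*w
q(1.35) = 6.45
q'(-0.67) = 4.70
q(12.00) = -124.93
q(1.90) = 6.11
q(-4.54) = -33.90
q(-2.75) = -13.12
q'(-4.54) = 13.68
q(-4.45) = -32.68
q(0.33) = 5.22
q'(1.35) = 0.02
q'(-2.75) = 9.53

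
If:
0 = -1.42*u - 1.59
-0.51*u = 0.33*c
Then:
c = 1.73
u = -1.12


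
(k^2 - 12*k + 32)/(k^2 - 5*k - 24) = (k - 4)/(k + 3)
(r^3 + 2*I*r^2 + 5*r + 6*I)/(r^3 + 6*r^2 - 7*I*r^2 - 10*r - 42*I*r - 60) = (r^2 + 4*I*r - 3)/(r^2 + r*(6 - 5*I) - 30*I)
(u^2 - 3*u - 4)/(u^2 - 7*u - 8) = (u - 4)/(u - 8)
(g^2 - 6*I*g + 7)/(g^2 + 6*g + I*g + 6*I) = (g - 7*I)/(g + 6)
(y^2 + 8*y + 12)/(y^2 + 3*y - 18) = (y + 2)/(y - 3)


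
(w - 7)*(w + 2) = w^2 - 5*w - 14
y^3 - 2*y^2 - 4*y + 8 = (y - 2)^2*(y + 2)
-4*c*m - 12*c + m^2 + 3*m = (-4*c + m)*(m + 3)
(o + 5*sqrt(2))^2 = o^2 + 10*sqrt(2)*o + 50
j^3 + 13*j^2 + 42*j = j*(j + 6)*(j + 7)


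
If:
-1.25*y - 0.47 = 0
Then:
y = -0.38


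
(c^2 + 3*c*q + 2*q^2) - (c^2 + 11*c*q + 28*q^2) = -8*c*q - 26*q^2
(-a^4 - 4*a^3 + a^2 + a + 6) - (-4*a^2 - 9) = -a^4 - 4*a^3 + 5*a^2 + a + 15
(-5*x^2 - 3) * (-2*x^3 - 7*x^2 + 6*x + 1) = 10*x^5 + 35*x^4 - 24*x^3 + 16*x^2 - 18*x - 3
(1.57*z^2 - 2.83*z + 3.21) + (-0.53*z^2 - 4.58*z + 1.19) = 1.04*z^2 - 7.41*z + 4.4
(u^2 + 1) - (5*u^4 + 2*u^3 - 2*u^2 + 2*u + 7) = -5*u^4 - 2*u^3 + 3*u^2 - 2*u - 6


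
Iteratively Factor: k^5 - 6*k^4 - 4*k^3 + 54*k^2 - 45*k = (k - 1)*(k^4 - 5*k^3 - 9*k^2 + 45*k) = (k - 5)*(k - 1)*(k^3 - 9*k) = k*(k - 5)*(k - 1)*(k^2 - 9) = k*(k - 5)*(k - 3)*(k - 1)*(k + 3)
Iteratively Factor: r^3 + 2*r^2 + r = (r)*(r^2 + 2*r + 1) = r*(r + 1)*(r + 1)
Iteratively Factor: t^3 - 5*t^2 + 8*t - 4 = (t - 2)*(t^2 - 3*t + 2) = (t - 2)*(t - 1)*(t - 2)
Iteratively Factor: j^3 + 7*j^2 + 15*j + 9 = (j + 3)*(j^2 + 4*j + 3) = (j + 1)*(j + 3)*(j + 3)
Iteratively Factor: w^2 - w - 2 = (w - 2)*(w + 1)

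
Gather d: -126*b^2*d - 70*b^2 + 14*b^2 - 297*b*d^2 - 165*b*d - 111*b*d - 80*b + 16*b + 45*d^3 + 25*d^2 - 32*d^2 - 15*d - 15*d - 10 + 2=-56*b^2 - 64*b + 45*d^3 + d^2*(-297*b - 7) + d*(-126*b^2 - 276*b - 30) - 8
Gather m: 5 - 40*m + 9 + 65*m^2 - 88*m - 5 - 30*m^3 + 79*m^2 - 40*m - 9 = -30*m^3 + 144*m^2 - 168*m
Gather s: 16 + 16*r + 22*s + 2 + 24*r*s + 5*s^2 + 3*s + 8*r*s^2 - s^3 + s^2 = 16*r - s^3 + s^2*(8*r + 6) + s*(24*r + 25) + 18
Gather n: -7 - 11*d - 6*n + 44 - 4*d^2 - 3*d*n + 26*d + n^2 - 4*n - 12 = -4*d^2 + 15*d + n^2 + n*(-3*d - 10) + 25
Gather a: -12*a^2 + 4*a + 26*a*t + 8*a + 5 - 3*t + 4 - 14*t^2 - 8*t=-12*a^2 + a*(26*t + 12) - 14*t^2 - 11*t + 9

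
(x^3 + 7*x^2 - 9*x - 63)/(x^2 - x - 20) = (-x^3 - 7*x^2 + 9*x + 63)/(-x^2 + x + 20)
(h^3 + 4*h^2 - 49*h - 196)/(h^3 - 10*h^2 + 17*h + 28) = (h^2 + 11*h + 28)/(h^2 - 3*h - 4)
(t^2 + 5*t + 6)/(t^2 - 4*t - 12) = (t + 3)/(t - 6)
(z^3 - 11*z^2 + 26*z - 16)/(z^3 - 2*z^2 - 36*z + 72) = (z^2 - 9*z + 8)/(z^2 - 36)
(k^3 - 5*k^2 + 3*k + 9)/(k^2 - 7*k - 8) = (k^2 - 6*k + 9)/(k - 8)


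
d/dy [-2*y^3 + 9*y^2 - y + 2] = -6*y^2 + 18*y - 1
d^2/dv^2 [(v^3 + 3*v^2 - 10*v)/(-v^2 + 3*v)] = -16/(v^3 - 9*v^2 + 27*v - 27)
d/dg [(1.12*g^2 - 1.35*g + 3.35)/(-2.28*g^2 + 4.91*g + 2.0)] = (2.4212*g^2 + 19.756*g - 19.1485)/(5.1984*g^4 - 22.3896*g^3 + 14.9881*g^2 + 19.64*g + 4.0)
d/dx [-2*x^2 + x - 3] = 1 - 4*x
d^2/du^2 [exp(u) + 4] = exp(u)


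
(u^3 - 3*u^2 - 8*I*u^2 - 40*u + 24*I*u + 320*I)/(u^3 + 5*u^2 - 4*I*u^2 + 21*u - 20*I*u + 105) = (u^2 - 8*u*(1 + I) + 64*I)/(u^2 - 4*I*u + 21)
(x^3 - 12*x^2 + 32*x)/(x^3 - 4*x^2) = (x - 8)/x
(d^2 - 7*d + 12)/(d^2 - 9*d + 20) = (d - 3)/(d - 5)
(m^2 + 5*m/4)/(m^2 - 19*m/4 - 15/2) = m/(m - 6)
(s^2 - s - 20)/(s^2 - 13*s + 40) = (s + 4)/(s - 8)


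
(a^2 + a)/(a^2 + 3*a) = (a + 1)/(a + 3)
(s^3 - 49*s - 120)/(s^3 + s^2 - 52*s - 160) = (s + 3)/(s + 4)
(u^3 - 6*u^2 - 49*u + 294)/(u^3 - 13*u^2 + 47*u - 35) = (u^2 + u - 42)/(u^2 - 6*u + 5)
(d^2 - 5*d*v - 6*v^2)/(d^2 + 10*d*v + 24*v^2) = (d^2 - 5*d*v - 6*v^2)/(d^2 + 10*d*v + 24*v^2)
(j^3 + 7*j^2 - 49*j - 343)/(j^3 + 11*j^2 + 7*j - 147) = (j - 7)/(j - 3)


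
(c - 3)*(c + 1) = c^2 - 2*c - 3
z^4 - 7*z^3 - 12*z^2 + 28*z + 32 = (z - 8)*(z - 2)*(z + 1)*(z + 2)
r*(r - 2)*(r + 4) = r^3 + 2*r^2 - 8*r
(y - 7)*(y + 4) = y^2 - 3*y - 28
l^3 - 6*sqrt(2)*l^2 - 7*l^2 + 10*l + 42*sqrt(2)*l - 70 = (l - 7)*(l - 5*sqrt(2))*(l - sqrt(2))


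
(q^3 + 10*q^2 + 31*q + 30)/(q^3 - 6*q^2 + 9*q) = (q^3 + 10*q^2 + 31*q + 30)/(q*(q^2 - 6*q + 9))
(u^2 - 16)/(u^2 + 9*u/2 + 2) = 2*(u - 4)/(2*u + 1)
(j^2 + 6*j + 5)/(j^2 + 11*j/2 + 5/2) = 2*(j + 1)/(2*j + 1)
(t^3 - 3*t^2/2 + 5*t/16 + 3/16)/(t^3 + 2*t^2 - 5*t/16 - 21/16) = (4*t^2 - 3*t - 1)/(4*t^2 + 11*t + 7)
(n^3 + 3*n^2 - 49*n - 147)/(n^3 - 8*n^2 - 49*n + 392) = (n + 3)/(n - 8)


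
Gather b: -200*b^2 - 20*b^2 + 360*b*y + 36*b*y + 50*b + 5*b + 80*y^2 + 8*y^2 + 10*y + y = -220*b^2 + b*(396*y + 55) + 88*y^2 + 11*y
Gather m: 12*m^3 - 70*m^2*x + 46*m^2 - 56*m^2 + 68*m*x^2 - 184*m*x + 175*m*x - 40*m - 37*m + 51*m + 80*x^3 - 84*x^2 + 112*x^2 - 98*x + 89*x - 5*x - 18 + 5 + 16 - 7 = 12*m^3 + m^2*(-70*x - 10) + m*(68*x^2 - 9*x - 26) + 80*x^3 + 28*x^2 - 14*x - 4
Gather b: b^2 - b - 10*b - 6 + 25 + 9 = b^2 - 11*b + 28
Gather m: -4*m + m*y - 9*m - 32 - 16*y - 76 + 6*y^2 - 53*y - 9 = m*(y - 13) + 6*y^2 - 69*y - 117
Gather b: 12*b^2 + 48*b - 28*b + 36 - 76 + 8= 12*b^2 + 20*b - 32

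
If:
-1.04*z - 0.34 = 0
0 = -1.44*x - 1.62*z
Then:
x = 0.37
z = -0.33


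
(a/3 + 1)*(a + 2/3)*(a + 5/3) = a^3/3 + 16*a^2/9 + 73*a/27 + 10/9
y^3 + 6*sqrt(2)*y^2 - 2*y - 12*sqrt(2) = (y - sqrt(2))*(y + sqrt(2))*(y + 6*sqrt(2))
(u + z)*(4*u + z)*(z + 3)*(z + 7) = 4*u^2*z^2 + 40*u^2*z + 84*u^2 + 5*u*z^3 + 50*u*z^2 + 105*u*z + z^4 + 10*z^3 + 21*z^2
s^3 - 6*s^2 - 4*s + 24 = (s - 6)*(s - 2)*(s + 2)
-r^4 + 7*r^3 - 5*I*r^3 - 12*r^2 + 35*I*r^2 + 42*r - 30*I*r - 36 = (r - 6)*(r + 6*I)*(I*r + 1)*(I*r - I)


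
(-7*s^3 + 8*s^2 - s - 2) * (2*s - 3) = -14*s^4 + 37*s^3 - 26*s^2 - s + 6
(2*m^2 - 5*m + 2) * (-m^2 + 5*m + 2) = -2*m^4 + 15*m^3 - 23*m^2 + 4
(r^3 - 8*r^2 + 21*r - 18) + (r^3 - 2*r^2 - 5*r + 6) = 2*r^3 - 10*r^2 + 16*r - 12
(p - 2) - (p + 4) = -6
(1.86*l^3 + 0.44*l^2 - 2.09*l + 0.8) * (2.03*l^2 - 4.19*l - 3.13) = 3.7758*l^5 - 6.9002*l^4 - 11.9081*l^3 + 9.0039*l^2 + 3.1897*l - 2.504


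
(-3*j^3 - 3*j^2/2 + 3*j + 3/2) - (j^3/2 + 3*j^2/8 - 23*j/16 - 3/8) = -7*j^3/2 - 15*j^2/8 + 71*j/16 + 15/8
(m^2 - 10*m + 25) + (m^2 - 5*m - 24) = 2*m^2 - 15*m + 1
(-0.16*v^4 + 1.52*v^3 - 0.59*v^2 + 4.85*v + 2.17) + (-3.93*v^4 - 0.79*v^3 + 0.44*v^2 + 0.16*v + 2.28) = -4.09*v^4 + 0.73*v^3 - 0.15*v^2 + 5.01*v + 4.45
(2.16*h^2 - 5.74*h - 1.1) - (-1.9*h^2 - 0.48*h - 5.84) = 4.06*h^2 - 5.26*h + 4.74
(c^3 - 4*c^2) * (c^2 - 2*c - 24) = c^5 - 6*c^4 - 16*c^3 + 96*c^2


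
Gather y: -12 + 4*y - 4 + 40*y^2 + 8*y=40*y^2 + 12*y - 16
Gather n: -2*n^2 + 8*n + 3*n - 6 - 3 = -2*n^2 + 11*n - 9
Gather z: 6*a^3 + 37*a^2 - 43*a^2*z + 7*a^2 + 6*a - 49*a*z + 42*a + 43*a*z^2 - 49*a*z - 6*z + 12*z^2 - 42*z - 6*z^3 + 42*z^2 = 6*a^3 + 44*a^2 + 48*a - 6*z^3 + z^2*(43*a + 54) + z*(-43*a^2 - 98*a - 48)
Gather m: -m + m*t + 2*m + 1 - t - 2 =m*(t + 1) - t - 1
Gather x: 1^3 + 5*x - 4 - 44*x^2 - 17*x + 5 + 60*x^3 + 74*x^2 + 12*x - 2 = 60*x^3 + 30*x^2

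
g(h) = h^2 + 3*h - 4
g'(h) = 2*h + 3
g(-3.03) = -3.91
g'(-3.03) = -3.06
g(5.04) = 36.52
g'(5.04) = 13.08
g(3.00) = 14.00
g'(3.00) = 9.00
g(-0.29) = -4.79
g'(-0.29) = 2.42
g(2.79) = 12.15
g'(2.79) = 8.58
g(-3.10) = -3.69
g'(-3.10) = -3.20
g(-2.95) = -4.15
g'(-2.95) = -2.90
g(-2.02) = -5.98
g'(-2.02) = -1.04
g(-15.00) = 176.00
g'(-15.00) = -27.00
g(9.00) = 104.00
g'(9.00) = 21.00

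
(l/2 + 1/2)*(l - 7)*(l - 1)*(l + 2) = l^4/2 - 5*l^3/2 - 15*l^2/2 + 5*l/2 + 7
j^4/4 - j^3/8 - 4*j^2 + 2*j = j*(j/4 + 1)*(j - 4)*(j - 1/2)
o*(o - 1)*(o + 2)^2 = o^4 + 3*o^3 - 4*o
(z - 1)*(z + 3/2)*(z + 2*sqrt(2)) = z^3 + z^2/2 + 2*sqrt(2)*z^2 - 3*z/2 + sqrt(2)*z - 3*sqrt(2)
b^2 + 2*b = b*(b + 2)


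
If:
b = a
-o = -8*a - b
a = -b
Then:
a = 0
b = 0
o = 0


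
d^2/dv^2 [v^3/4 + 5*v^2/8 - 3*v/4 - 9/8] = 3*v/2 + 5/4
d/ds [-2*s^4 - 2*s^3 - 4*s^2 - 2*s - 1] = -8*s^3 - 6*s^2 - 8*s - 2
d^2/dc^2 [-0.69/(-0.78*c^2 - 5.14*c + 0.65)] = (-0.839592*c^2 - 5.532696*c + 0.69*(1.56*c + 5.14)*(3.12*c + 10.28) + 0.69966)/(0.78*c^2 + 5.14*c - 0.65)^3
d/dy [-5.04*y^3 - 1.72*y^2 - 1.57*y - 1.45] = -15.12*y^2 - 3.44*y - 1.57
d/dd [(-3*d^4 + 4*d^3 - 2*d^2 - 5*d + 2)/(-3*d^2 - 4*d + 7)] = (18*d^5 + 24*d^4 - 116*d^3 + 77*d^2 - 16*d - 27)/(9*d^4 + 24*d^3 - 26*d^2 - 56*d + 49)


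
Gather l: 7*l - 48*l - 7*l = -48*l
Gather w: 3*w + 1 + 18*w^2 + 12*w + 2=18*w^2 + 15*w + 3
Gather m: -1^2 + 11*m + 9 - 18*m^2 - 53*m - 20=-18*m^2 - 42*m - 12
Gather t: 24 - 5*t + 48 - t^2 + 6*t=-t^2 + t + 72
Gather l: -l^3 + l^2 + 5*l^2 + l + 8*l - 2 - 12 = -l^3 + 6*l^2 + 9*l - 14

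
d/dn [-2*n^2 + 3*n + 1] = 3 - 4*n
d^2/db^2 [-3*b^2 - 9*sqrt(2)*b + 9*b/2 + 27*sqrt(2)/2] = -6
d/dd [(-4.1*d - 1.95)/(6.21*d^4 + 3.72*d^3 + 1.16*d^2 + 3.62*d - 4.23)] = (76.383*d^4 + 78.942*d^3 + 26.518*d^2 + 4.524*d + 24.402)/(38.5641*d^8 + 46.2024*d^7 + 28.2456*d^6 + 53.5908*d^5 - 24.2582*d^4 - 23.0728*d^3 + 3.2908*d^2 - 30.6252*d + 17.8929)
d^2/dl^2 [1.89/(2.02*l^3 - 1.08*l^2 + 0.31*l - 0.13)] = ((4.0824 - 22.9068*l)*(2.02*l^3 - 1.08*l^2 + 0.31*l - 0.13) + 1.89*(6.06*l^2 - 2.16*l + 0.31)*(12.12*l^2 - 4.32*l + 0.62))/(2.02*l^3 - 1.08*l^2 + 0.31*l - 0.13)^3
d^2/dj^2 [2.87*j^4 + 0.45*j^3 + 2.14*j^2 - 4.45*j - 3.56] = 34.44*j^2 + 2.7*j + 4.28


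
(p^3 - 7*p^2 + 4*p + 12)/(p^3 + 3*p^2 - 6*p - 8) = (p - 6)/(p + 4)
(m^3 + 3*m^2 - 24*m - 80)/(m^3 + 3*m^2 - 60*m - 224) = (m^2 - m - 20)/(m^2 - m - 56)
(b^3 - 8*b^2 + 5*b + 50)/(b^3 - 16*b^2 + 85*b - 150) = (b + 2)/(b - 6)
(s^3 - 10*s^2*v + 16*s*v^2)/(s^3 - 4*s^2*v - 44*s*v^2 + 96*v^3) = s/(s + 6*v)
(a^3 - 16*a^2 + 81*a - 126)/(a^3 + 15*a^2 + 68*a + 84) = (a^3 - 16*a^2 + 81*a - 126)/(a^3 + 15*a^2 + 68*a + 84)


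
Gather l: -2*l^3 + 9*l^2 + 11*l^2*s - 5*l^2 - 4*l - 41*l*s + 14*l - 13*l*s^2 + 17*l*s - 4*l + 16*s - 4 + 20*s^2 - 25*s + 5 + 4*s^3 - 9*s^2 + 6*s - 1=-2*l^3 + l^2*(11*s + 4) + l*(-13*s^2 - 24*s + 6) + 4*s^3 + 11*s^2 - 3*s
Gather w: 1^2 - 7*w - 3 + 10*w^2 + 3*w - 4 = 10*w^2 - 4*w - 6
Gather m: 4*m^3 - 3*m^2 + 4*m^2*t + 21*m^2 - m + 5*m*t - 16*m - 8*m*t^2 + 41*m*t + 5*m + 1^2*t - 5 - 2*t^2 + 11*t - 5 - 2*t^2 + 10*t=4*m^3 + m^2*(4*t + 18) + m*(-8*t^2 + 46*t - 12) - 4*t^2 + 22*t - 10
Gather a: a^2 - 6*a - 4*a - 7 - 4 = a^2 - 10*a - 11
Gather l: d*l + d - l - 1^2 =d + l*(d - 1) - 1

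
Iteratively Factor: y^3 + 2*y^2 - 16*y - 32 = (y + 4)*(y^2 - 2*y - 8) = (y - 4)*(y + 4)*(y + 2)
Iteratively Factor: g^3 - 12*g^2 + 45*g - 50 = (g - 2)*(g^2 - 10*g + 25) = (g - 5)*(g - 2)*(g - 5)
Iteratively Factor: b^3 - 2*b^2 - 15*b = (b)*(b^2 - 2*b - 15) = b*(b - 5)*(b + 3)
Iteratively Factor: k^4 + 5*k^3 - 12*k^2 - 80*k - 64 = (k - 4)*(k^3 + 9*k^2 + 24*k + 16) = (k - 4)*(k + 1)*(k^2 + 8*k + 16) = (k - 4)*(k + 1)*(k + 4)*(k + 4)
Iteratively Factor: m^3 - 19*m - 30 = (m - 5)*(m^2 + 5*m + 6) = (m - 5)*(m + 3)*(m + 2)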